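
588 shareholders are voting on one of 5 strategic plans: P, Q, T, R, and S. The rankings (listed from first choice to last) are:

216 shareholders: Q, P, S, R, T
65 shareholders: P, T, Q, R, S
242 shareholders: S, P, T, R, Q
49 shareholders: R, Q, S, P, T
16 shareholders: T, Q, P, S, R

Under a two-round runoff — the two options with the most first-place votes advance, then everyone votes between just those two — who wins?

Round 1 first-place votes: P 65, Q 216, T 16, R 49, S 242.
S and Q advance.
Runoff: S is preferred to Q by 242 voters; Q by 346.
Q wins the runoff.

Q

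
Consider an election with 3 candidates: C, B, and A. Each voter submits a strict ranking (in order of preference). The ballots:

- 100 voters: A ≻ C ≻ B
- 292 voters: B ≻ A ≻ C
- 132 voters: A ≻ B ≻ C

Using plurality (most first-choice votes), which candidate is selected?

B

First-place votes: C 0, B 292, A 232.
B has the most first-place votes.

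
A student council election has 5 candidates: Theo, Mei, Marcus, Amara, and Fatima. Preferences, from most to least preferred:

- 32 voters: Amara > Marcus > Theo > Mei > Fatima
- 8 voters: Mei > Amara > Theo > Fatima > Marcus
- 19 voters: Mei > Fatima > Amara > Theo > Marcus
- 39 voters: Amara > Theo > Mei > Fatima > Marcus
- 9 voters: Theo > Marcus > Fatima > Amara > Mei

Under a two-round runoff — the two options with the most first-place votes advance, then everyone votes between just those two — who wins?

Amara

Round 1 first-place votes: Theo 9, Mei 27, Marcus 0, Amara 71, Fatima 0.
Amara and Mei advance.
Runoff: Amara is preferred to Mei by 80 voters; Mei by 27.
Amara wins the runoff.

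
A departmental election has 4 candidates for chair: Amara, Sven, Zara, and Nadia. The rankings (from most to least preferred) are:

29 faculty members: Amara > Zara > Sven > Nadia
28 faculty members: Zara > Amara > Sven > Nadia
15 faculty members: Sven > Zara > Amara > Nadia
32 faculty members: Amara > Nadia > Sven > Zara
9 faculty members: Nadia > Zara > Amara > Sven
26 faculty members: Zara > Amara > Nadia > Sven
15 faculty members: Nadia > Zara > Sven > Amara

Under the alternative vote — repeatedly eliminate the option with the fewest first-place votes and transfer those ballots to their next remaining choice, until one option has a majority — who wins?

Round 1: Amara 61, Sven 15, Zara 54, Nadia 24. Eliminate Sven.
Round 2: Amara 61, Zara 69, Nadia 24. Eliminate Nadia.
Round 3: Amara 61, Zara 93. Zara has a majority.

Zara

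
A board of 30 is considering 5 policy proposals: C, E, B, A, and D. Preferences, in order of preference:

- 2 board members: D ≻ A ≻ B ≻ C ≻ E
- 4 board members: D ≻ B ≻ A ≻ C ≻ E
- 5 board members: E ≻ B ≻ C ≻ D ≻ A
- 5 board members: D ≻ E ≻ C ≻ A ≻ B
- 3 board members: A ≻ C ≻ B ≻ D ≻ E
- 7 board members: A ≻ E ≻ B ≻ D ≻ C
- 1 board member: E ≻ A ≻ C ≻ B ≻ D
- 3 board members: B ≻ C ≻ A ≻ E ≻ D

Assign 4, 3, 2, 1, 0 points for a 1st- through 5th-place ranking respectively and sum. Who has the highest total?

C: 2·1 + 4·1 + 5·2 + 5·2 + 3·3 + 7·0 + 1·2 + 3·3 = 46
E: 2·0 + 4·0 + 5·4 + 5·3 + 3·0 + 7·3 + 1·4 + 3·1 = 63
B: 2·2 + 4·3 + 5·3 + 5·0 + 3·2 + 7·2 + 1·1 + 3·4 = 64
A: 2·3 + 4·2 + 5·0 + 5·1 + 3·4 + 7·4 + 1·3 + 3·2 = 68
D: 2·4 + 4·4 + 5·1 + 5·4 + 3·1 + 7·1 + 1·0 + 3·0 = 59
A has the highest Borda score (68).

A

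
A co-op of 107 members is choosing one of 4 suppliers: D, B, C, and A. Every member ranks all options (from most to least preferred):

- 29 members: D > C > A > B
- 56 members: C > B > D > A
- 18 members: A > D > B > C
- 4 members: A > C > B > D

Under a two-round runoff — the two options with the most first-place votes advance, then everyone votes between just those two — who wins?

Round 1 first-place votes: D 29, B 0, C 56, A 22.
C and D advance.
Runoff: C is preferred to D by 60 voters; D by 47.
C wins the runoff.

C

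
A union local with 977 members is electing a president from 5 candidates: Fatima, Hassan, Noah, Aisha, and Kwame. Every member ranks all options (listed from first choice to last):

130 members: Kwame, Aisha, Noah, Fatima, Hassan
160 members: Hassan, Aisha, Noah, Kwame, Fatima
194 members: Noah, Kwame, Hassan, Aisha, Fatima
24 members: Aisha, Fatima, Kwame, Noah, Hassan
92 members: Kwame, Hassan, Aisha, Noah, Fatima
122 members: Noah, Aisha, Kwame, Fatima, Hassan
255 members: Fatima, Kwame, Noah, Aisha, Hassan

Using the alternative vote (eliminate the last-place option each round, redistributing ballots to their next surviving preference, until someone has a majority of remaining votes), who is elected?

Noah

Round 1: Fatima 255, Hassan 160, Noah 316, Aisha 24, Kwame 222. Eliminate Aisha.
Round 2: Fatima 279, Hassan 160, Noah 316, Kwame 222. Eliminate Hassan.
Round 3: Fatima 279, Noah 476, Kwame 222. Eliminate Kwame.
Round 4: Fatima 279, Noah 698. Noah has a majority.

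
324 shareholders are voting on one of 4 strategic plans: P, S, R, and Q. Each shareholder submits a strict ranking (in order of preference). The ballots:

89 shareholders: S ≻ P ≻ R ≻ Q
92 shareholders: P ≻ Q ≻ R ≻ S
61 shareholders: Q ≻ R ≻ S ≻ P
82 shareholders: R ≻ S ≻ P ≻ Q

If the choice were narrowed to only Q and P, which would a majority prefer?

Voters preferring Q to P: 61; preferring P to Q: 263.
P wins the head-to-head.

P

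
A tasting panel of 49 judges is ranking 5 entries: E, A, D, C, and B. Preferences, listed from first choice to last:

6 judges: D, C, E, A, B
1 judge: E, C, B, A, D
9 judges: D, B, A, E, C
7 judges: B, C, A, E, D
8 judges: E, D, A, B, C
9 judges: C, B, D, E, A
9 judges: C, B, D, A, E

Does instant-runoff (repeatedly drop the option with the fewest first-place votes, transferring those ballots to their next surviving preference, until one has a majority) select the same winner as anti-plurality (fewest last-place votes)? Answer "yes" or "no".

Instant-runoff — R1 E 9, A 0, D 15, C 18, B 7 (A out); R2 E 9, D 15, C 18, B 7 (B out); R3 E 9, D 15, C 25 (C winner). Winner: C.
Anti-plurality — last-place votes: E 9, A 9, D 8, C 17, B 6. Winner: B.
The two methods disagree.

no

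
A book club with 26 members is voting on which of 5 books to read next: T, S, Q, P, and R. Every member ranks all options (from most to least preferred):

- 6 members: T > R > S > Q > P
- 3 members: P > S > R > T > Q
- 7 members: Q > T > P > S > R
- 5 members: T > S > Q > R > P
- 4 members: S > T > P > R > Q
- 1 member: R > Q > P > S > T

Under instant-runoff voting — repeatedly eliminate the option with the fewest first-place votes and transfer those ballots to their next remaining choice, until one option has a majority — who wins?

Round 1: T 11, S 4, Q 7, P 3, R 1. Eliminate R.
Round 2: T 11, S 4, Q 8, P 3. Eliminate P.
Round 3: T 11, S 7, Q 8. Eliminate S.
Round 4: T 18, Q 8. T has a majority.

T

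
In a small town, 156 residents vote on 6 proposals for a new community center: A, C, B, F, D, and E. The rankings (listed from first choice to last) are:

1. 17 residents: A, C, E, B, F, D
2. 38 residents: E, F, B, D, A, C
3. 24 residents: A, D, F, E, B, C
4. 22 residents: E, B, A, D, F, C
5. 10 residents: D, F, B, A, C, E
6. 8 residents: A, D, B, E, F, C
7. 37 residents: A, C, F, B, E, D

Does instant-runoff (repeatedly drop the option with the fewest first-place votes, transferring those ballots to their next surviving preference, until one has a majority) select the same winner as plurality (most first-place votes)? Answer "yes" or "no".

Instant-runoff — R1 A 86, C 0, B 0, F 0, D 10, E 60 (A winner). Winner: A.
Plurality — first-place votes: A 86, C 0, B 0, F 0, D 10, E 60. Winner: A.
The two methods agree.

yes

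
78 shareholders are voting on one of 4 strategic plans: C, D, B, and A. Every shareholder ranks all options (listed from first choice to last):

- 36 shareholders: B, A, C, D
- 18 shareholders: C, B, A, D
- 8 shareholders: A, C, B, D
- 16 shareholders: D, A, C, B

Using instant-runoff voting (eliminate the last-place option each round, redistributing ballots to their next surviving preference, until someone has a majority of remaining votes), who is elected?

C

Round 1: C 18, D 16, B 36, A 8. Eliminate A.
Round 2: C 26, D 16, B 36. Eliminate D.
Round 3: C 42, B 36. C has a majority.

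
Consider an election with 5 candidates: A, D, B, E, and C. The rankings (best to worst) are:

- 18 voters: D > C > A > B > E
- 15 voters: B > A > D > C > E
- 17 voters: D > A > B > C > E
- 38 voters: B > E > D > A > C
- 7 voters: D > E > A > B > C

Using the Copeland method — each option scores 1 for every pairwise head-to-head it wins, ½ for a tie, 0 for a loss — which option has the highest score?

A: beats E and C; loses to D and B → score 2.
D: beats A, E, and C; loses to B → score 3.
B: beats A, D, E, and C → score 4.
E: loses to A, D, B, and C → score 0.
C: beats E; loses to A, D, and B → score 1.
B has the best pairwise record.

B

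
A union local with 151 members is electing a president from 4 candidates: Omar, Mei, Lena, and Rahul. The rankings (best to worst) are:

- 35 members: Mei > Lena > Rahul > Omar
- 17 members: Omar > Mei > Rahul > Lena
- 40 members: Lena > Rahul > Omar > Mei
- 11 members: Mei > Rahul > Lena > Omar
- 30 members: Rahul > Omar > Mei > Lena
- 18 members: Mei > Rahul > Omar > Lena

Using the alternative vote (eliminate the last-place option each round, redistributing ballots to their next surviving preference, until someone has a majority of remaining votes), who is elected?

Mei

Round 1: Omar 17, Mei 64, Lena 40, Rahul 30. Eliminate Omar.
Round 2: Mei 81, Lena 40, Rahul 30. Mei has a majority.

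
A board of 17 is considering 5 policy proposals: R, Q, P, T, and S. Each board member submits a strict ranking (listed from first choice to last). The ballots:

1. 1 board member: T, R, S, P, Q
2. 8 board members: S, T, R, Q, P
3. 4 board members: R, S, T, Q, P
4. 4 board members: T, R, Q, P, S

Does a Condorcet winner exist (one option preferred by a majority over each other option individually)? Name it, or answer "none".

none

Checking pairwise contests:
T beats R 13–4.
R beats Q 17–0.
R beats P 17–0.
S beats T 12–5.
R beats S 9–8.
Every option loses at least one head-to-head, so there is no Condorcet winner.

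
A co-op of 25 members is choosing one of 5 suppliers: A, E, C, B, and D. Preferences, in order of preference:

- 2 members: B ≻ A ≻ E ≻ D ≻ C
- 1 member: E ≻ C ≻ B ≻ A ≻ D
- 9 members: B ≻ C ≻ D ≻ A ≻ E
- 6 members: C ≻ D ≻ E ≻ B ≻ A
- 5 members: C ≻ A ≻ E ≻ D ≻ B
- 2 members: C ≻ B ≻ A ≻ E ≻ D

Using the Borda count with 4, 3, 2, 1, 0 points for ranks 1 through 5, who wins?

A: 2·3 + 1·1 + 9·1 + 6·0 + 5·3 + 2·2 = 35
E: 2·2 + 1·4 + 9·0 + 6·2 + 5·2 + 2·1 = 32
C: 2·0 + 1·3 + 9·3 + 6·4 + 5·4 + 2·4 = 82
B: 2·4 + 1·2 + 9·4 + 6·1 + 5·0 + 2·3 = 58
D: 2·1 + 1·0 + 9·2 + 6·3 + 5·1 + 2·0 = 43
C has the highest Borda score (82).

C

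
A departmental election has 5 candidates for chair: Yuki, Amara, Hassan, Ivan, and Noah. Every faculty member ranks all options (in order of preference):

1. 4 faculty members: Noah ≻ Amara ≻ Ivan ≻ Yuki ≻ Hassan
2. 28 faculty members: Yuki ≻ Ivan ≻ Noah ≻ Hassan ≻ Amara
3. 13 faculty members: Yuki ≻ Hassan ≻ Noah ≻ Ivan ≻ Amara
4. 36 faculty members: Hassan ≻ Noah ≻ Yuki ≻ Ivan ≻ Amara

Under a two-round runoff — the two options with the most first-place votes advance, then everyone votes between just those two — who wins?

Round 1 first-place votes: Yuki 41, Amara 0, Hassan 36, Ivan 0, Noah 4.
Yuki and Hassan advance.
Runoff: Yuki is preferred to Hassan by 45 voters; Hassan by 36.
Yuki wins the runoff.

Yuki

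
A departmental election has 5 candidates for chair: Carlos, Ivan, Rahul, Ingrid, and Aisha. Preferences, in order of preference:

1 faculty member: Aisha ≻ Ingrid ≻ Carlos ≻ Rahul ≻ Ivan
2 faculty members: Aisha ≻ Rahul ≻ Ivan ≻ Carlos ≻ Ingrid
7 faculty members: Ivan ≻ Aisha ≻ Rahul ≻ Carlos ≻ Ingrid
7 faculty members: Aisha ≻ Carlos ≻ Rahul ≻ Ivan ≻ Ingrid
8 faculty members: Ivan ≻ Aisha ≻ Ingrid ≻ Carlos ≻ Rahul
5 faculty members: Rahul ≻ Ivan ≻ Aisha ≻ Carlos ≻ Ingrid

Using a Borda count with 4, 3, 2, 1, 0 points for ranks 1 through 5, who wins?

Aisha

Carlos: 1·2 + 2·1 + 7·1 + 7·3 + 8·1 + 5·1 = 45
Ivan: 1·0 + 2·2 + 7·4 + 7·1 + 8·4 + 5·3 = 86
Rahul: 1·1 + 2·3 + 7·2 + 7·2 + 8·0 + 5·4 = 55
Ingrid: 1·3 + 2·0 + 7·0 + 7·0 + 8·2 + 5·0 = 19
Aisha: 1·4 + 2·4 + 7·3 + 7·4 + 8·3 + 5·2 = 95
Aisha has the highest Borda score (95).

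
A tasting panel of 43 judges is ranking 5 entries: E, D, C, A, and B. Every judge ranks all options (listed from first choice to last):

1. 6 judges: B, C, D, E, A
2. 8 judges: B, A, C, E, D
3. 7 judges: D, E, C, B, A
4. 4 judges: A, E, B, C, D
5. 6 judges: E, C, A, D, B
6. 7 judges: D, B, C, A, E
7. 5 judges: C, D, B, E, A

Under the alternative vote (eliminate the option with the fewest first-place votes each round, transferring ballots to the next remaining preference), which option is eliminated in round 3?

Round 1: E 6, D 14, C 5, A 4, B 14. Eliminate A.
Round 2: E 10, D 14, C 5, B 14. Eliminate C.
Round 3: E 10, D 19, B 14. Eliminate E.

E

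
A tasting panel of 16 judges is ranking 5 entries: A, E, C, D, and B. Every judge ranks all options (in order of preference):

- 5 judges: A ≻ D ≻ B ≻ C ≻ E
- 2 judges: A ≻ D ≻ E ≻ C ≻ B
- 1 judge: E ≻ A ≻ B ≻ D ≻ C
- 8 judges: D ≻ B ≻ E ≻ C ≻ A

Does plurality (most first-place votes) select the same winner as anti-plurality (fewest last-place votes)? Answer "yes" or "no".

Plurality — first-place votes: A 7, E 1, C 0, D 8, B 0. Winner: D.
Anti-plurality — last-place votes: A 8, E 5, C 1, D 0, B 2. Winner: D.
The two methods agree.

yes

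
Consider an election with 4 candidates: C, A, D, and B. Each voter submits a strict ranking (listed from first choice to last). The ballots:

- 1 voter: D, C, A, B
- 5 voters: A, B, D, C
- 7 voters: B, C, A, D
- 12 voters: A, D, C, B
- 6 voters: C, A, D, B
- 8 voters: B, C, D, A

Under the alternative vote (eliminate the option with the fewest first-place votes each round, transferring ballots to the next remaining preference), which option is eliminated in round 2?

C

Round 1: C 6, A 17, D 1, B 15. Eliminate D.
Round 2: C 7, A 17, B 15. Eliminate C.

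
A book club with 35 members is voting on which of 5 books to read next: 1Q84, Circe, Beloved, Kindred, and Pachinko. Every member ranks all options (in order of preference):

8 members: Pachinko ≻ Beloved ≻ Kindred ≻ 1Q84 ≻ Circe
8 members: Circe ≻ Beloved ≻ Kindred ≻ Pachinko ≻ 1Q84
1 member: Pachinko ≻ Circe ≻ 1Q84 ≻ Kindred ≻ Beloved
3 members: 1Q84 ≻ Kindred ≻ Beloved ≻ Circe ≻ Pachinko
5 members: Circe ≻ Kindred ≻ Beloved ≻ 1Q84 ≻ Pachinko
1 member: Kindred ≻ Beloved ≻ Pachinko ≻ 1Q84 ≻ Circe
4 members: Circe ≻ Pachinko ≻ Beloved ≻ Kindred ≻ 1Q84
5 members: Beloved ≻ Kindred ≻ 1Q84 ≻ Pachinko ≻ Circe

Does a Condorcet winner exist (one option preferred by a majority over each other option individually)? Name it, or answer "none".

Circe vs 1Q84: 18–17 for Circe.
Circe vs Beloved: 18–17 for Circe.
Circe vs Kindred: 18–17 for Circe.
Circe vs Pachinko: 20–15 for Circe.
Circe beats every other option head-to-head.

Circe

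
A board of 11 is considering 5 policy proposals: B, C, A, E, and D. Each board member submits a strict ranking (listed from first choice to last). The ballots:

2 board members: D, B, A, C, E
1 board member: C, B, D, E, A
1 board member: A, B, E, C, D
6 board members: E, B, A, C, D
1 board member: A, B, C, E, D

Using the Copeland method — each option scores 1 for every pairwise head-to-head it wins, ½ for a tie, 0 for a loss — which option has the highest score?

B: beats C, A, and D; loses to E → score 3.
C: beats D; loses to B, A, and E → score 1.
A: beats C and D; loses to B and E → score 2.
E: beats B, C, A, and D → score 4.
D: loses to B, C, A, and E → score 0.
E has the best pairwise record.

E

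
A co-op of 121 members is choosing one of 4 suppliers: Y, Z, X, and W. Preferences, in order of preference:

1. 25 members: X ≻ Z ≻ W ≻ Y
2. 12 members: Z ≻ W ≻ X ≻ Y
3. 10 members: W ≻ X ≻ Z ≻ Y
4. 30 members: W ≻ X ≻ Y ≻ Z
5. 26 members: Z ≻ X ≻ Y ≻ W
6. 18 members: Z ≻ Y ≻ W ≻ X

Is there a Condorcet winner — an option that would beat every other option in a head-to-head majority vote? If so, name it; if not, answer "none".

Checking pairwise contests:
Z beats Y 91–30.
X beats Z 65–56.
W beats X 70–51.
Z beats W 81–40.
Every option loses at least one head-to-head, so there is no Condorcet winner.

none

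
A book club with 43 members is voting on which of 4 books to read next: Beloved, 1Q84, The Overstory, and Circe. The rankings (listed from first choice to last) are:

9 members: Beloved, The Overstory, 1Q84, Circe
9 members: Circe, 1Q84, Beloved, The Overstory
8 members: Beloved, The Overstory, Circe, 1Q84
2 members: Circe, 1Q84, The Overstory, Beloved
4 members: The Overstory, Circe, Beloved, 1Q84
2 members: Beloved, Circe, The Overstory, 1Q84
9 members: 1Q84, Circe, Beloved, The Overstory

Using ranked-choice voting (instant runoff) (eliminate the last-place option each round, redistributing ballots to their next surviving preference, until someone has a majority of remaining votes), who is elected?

Round 1: Beloved 19, 1Q84 9, The Overstory 4, Circe 11. Eliminate The Overstory.
Round 2: Beloved 19, 1Q84 9, Circe 15. Eliminate 1Q84.
Round 3: Beloved 19, Circe 24. Circe has a majority.

Circe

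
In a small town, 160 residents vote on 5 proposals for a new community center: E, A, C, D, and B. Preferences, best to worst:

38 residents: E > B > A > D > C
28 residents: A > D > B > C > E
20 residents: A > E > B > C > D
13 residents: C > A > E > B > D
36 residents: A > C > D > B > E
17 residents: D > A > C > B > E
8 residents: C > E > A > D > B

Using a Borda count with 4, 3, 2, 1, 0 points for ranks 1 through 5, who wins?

A

E: 38·4 + 28·0 + 20·3 + 13·2 + 36·0 + 17·0 + 8·3 = 262
A: 38·2 + 28·4 + 20·4 + 13·3 + 36·4 + 17·3 + 8·2 = 518
C: 38·0 + 28·1 + 20·1 + 13·4 + 36·3 + 17·2 + 8·4 = 274
D: 38·1 + 28·3 + 20·0 + 13·0 + 36·2 + 17·4 + 8·1 = 270
B: 38·3 + 28·2 + 20·2 + 13·1 + 36·1 + 17·1 + 8·0 = 276
A has the highest Borda score (518).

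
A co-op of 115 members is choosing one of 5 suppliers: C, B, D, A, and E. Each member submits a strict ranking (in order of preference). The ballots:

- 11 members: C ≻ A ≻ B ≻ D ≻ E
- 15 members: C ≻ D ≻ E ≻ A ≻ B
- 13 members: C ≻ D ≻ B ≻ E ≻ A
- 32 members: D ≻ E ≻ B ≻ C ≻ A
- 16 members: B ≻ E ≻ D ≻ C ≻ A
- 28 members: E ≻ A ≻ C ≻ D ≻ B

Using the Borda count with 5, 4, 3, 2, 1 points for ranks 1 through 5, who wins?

E

C: 11·5 + 15·5 + 13·5 + 32·2 + 16·2 + 28·3 = 375
B: 11·3 + 15·1 + 13·3 + 32·3 + 16·5 + 28·1 = 291
D: 11·2 + 15·4 + 13·4 + 32·5 + 16·3 + 28·2 = 398
A: 11·4 + 15·2 + 13·1 + 32·1 + 16·1 + 28·4 = 247
E: 11·1 + 15·3 + 13·2 + 32·4 + 16·4 + 28·5 = 414
E has the highest Borda score (414).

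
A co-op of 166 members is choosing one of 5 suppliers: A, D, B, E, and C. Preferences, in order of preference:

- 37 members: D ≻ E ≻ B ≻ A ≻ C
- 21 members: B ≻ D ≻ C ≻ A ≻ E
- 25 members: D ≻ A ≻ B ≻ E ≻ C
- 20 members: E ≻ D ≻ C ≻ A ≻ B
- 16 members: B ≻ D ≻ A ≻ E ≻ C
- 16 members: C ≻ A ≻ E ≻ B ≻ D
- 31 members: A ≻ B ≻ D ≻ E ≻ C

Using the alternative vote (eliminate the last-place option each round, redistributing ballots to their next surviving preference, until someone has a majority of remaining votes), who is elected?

D

Round 1: A 31, D 62, B 37, E 20, C 16. Eliminate C.
Round 2: A 47, D 62, B 37, E 20. Eliminate E.
Round 3: A 47, D 82, B 37. Eliminate B.
Round 4: A 47, D 119. D has a majority.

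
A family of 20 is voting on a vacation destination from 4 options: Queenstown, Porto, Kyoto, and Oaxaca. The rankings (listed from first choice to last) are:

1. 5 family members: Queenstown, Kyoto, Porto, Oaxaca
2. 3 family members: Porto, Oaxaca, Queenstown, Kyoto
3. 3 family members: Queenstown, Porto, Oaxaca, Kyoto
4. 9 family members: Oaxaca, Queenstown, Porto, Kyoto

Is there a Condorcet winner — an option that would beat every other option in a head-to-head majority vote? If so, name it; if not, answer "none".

Checking pairwise contests:
Oaxaca beats Queenstown 12–8.
Queenstown beats Porto 17–3.
Queenstown beats Kyoto 20–0.
Porto beats Oaxaca 11–9.
Every option loses at least one head-to-head, so there is no Condorcet winner.

none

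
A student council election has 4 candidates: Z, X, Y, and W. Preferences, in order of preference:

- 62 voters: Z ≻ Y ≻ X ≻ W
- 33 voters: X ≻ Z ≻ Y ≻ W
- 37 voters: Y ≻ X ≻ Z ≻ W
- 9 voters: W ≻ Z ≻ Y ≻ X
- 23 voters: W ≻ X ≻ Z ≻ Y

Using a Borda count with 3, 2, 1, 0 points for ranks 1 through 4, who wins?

Z

Z: 62·3 + 33·2 + 37·1 + 9·2 + 23·1 = 330
X: 62·1 + 33·3 + 37·2 + 9·0 + 23·2 = 281
Y: 62·2 + 33·1 + 37·3 + 9·1 + 23·0 = 277
W: 62·0 + 33·0 + 37·0 + 9·3 + 23·3 = 96
Z has the highest Borda score (330).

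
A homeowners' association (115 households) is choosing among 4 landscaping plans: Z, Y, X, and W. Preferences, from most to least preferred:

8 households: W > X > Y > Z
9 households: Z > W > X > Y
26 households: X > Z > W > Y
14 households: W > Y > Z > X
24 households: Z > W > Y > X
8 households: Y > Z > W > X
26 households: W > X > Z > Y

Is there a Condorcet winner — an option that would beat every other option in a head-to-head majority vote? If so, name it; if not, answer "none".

none

Checking pairwise contests:
X beats Z 60–55.
Z beats Y 85–30.
W beats X 89–26.
Z beats W 67–48.
Every option loses at least one head-to-head, so there is no Condorcet winner.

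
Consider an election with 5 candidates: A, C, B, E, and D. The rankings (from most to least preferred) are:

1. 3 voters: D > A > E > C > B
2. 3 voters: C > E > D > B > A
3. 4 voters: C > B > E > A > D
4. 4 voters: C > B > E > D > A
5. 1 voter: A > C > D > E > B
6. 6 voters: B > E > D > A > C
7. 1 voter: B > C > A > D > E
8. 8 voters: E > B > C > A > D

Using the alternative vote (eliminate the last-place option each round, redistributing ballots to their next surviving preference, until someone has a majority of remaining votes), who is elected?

E

Round 1: A 1, C 11, B 7, E 8, D 3. Eliminate A.
Round 2: C 12, B 7, E 8, D 3. Eliminate D.
Round 3: C 12, B 7, E 11. Eliminate B.
Round 4: C 13, E 17. E has a majority.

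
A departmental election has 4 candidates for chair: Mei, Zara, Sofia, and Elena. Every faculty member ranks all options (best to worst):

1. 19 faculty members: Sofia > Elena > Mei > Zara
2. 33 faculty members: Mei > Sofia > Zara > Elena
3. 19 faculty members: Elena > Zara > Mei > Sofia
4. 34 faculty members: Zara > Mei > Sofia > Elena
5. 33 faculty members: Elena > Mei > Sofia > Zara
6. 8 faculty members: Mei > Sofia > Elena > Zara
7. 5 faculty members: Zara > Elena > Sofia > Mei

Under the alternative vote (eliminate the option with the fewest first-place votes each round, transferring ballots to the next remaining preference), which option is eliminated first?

Sofia

Round 1: Mei 41, Zara 39, Sofia 19, Elena 52. Eliminate Sofia.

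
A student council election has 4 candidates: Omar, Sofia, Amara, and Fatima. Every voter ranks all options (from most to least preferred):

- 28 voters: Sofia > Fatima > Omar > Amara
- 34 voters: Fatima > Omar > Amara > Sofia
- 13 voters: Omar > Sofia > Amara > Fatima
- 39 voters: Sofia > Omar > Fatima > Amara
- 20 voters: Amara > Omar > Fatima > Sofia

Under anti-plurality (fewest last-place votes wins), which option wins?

Omar

Last-place votes: Omar 0, Sofia 54, Amara 67, Fatima 13.
Omar is ranked last by the fewest voters, so Omar wins.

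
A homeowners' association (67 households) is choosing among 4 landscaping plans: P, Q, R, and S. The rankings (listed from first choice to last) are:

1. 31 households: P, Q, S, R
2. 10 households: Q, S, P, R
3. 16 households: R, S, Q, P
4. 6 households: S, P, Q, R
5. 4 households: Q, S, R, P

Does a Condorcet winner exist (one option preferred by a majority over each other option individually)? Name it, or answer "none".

none

Checking pairwise contests:
S beats P 36–31.
P beats Q 37–30.
P beats R 47–20.
Q beats S 45–22.
Every option loses at least one head-to-head, so there is no Condorcet winner.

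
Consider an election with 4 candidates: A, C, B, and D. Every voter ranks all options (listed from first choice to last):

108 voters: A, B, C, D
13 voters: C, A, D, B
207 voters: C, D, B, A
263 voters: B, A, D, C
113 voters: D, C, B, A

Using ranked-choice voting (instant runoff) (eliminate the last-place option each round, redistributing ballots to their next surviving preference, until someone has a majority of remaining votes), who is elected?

Round 1: A 108, C 220, B 263, D 113. Eliminate A.
Round 2: C 220, B 371, D 113. B has a majority.

B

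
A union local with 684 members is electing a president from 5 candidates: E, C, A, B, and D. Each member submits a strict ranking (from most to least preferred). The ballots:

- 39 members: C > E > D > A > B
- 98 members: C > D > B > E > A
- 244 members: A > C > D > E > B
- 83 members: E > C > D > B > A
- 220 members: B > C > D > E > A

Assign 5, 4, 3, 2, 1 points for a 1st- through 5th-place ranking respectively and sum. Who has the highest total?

E: 39·4 + 98·2 + 244·2 + 83·5 + 220·2 = 1695
C: 39·5 + 98·5 + 244·4 + 83·4 + 220·4 = 2873
A: 39·2 + 98·1 + 244·5 + 83·1 + 220·1 = 1699
B: 39·1 + 98·3 + 244·1 + 83·2 + 220·5 = 1843
D: 39·3 + 98·4 + 244·3 + 83·3 + 220·3 = 2150
C has the highest Borda score (2873).

C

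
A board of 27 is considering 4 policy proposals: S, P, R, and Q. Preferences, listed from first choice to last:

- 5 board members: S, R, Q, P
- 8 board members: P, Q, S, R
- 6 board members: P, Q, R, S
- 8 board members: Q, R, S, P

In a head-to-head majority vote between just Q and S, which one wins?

Q

Voters preferring Q to S: 22; preferring S to Q: 5.
Q wins the head-to-head.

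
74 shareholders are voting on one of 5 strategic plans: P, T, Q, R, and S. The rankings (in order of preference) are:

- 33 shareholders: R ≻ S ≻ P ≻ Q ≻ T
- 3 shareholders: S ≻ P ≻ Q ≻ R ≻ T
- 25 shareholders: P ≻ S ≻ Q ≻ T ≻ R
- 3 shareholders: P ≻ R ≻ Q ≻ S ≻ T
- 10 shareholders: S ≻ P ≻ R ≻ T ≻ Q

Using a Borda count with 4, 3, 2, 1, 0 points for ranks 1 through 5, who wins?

P: 33·2 + 3·3 + 25·4 + 3·4 + 10·3 = 217
T: 33·0 + 3·0 + 25·1 + 3·0 + 10·1 = 35
Q: 33·1 + 3·2 + 25·2 + 3·2 + 10·0 = 95
R: 33·4 + 3·1 + 25·0 + 3·3 + 10·2 = 164
S: 33·3 + 3·4 + 25·3 + 3·1 + 10·4 = 229
S has the highest Borda score (229).

S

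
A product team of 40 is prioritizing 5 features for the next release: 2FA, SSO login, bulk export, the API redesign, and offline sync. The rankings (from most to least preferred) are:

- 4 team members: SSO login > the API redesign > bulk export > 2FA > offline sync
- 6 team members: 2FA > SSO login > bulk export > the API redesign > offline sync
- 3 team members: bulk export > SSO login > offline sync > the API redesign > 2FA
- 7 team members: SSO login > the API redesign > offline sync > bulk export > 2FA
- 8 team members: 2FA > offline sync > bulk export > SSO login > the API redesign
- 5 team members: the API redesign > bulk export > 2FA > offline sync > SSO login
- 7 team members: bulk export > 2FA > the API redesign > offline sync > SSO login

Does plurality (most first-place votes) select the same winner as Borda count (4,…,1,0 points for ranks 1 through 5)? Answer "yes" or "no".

no

Plurality — first-place votes: 2FA 14, SSO login 11, bulk export 10, the API redesign 5, offline sync 0. Winner: 2FA.
Borda — scores: 2FA 91, SSO login 79, bulk export 98, the API redesign 76, offline sync 56. Winner: bulk export.
The two methods disagree.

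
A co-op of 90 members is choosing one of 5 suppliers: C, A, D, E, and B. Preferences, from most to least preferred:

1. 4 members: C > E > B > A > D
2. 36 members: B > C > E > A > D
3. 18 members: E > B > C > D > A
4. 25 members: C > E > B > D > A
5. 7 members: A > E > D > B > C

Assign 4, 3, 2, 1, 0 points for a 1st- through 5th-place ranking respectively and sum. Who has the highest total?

B

C: 4·4 + 36·3 + 18·2 + 25·4 + 7·0 = 260
A: 4·1 + 36·1 + 18·0 + 25·0 + 7·4 = 68
D: 4·0 + 36·0 + 18·1 + 25·1 + 7·2 = 57
E: 4·3 + 36·2 + 18·4 + 25·3 + 7·3 = 252
B: 4·2 + 36·4 + 18·3 + 25·2 + 7·1 = 263
B has the highest Borda score (263).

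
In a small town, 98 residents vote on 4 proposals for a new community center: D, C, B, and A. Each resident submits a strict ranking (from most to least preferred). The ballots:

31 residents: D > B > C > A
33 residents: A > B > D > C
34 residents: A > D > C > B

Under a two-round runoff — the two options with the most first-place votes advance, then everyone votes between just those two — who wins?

Round 1 first-place votes: D 31, C 0, B 0, A 67.
A and D advance.
Runoff: A is preferred to D by 67 voters; D by 31.
A wins the runoff.

A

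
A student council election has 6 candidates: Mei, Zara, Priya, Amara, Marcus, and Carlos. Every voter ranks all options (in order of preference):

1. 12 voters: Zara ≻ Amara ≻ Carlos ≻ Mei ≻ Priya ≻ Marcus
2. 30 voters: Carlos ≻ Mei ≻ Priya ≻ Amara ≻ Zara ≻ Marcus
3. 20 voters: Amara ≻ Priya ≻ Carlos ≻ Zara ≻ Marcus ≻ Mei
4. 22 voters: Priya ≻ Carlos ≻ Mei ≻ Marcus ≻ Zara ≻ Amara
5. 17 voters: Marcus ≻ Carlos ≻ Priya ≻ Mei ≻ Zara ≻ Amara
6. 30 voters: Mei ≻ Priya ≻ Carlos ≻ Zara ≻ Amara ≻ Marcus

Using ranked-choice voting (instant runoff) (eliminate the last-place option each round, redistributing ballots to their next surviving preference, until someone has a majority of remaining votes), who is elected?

Round 1: Mei 30, Zara 12, Priya 22, Amara 20, Marcus 17, Carlos 30. Eliminate Zara.
Round 2: Mei 30, Priya 22, Amara 32, Marcus 17, Carlos 30. Eliminate Marcus.
Round 3: Mei 30, Priya 22, Amara 32, Carlos 47. Eliminate Priya.
Round 4: Mei 30, Amara 32, Carlos 69. Carlos has a majority.

Carlos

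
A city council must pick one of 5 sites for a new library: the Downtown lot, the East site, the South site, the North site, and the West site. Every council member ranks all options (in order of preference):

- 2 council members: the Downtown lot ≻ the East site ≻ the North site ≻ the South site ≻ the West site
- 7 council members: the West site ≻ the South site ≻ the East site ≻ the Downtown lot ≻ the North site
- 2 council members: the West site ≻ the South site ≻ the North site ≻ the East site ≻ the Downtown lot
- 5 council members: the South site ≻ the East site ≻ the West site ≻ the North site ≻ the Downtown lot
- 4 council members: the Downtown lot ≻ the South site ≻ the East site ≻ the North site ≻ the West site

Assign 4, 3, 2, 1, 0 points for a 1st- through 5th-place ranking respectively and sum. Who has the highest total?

the Downtown lot: 2·4 + 7·1 + 2·0 + 5·0 + 4·4 = 31
the East site: 2·3 + 7·2 + 2·1 + 5·3 + 4·2 = 45
the South site: 2·1 + 7·3 + 2·3 + 5·4 + 4·3 = 61
the North site: 2·2 + 7·0 + 2·2 + 5·1 + 4·1 = 17
the West site: 2·0 + 7·4 + 2·4 + 5·2 + 4·0 = 46
the South site has the highest Borda score (61).

the South site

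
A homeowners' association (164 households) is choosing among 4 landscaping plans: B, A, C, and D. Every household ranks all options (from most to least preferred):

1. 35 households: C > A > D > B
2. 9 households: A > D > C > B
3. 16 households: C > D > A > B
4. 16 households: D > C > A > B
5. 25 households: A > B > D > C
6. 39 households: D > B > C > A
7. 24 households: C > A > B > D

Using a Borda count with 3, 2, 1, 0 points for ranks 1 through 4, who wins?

C

B: 35·0 + 9·0 + 16·0 + 16·0 + 25·2 + 39·2 + 24·1 = 152
A: 35·2 + 9·3 + 16·1 + 16·1 + 25·3 + 39·0 + 24·2 = 252
C: 35·3 + 9·1 + 16·3 + 16·2 + 25·0 + 39·1 + 24·3 = 305
D: 35·1 + 9·2 + 16·2 + 16·3 + 25·1 + 39·3 + 24·0 = 275
C has the highest Borda score (305).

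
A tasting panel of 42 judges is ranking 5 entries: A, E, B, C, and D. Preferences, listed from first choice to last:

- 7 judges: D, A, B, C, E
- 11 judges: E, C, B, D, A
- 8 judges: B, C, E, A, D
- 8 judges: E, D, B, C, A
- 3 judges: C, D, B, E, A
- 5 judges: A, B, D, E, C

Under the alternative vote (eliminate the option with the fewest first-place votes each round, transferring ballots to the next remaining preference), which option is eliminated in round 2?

Round 1: A 5, E 19, B 8, C 3, D 7. Eliminate C.
Round 2: A 5, E 19, B 8, D 10. Eliminate A.

A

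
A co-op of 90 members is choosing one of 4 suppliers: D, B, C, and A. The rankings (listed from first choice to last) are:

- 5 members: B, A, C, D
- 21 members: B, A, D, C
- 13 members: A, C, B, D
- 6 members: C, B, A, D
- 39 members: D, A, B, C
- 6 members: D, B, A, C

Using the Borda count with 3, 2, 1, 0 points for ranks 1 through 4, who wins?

A

D: 5·0 + 21·1 + 13·0 + 6·0 + 39·3 + 6·3 = 156
B: 5·3 + 21·3 + 13·1 + 6·2 + 39·1 + 6·2 = 154
C: 5·1 + 21·0 + 13·2 + 6·3 + 39·0 + 6·0 = 49
A: 5·2 + 21·2 + 13·3 + 6·1 + 39·2 + 6·1 = 181
A has the highest Borda score (181).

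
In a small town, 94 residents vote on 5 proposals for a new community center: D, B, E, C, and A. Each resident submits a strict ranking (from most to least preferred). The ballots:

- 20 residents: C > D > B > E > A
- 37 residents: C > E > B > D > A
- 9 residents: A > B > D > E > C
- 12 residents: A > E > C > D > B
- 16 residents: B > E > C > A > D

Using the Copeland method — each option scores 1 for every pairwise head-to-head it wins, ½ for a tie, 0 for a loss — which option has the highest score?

D: beats A; loses to B, E, and C → score 1.
B: beats D and A; loses to E and C → score 2.
E: beats D, B, and A; loses to C → score 3.
C: beats D, B, E, and A → score 4.
A: loses to D, B, E, and C → score 0.
C has the best pairwise record.

C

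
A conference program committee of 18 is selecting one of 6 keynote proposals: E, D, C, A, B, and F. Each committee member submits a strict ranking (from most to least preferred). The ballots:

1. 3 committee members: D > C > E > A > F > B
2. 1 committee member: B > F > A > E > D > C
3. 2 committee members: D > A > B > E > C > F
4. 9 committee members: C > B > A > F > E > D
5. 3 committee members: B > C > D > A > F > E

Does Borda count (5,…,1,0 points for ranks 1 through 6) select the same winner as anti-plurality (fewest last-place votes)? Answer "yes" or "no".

no

Borda — scores: E 24, D 35, C 71, A 50, B 62, F 28. Winner: C.
Anti-plurality — last-place votes: E 3, D 9, C 1, A 0, B 3, F 2. Winner: A.
The two methods disagree.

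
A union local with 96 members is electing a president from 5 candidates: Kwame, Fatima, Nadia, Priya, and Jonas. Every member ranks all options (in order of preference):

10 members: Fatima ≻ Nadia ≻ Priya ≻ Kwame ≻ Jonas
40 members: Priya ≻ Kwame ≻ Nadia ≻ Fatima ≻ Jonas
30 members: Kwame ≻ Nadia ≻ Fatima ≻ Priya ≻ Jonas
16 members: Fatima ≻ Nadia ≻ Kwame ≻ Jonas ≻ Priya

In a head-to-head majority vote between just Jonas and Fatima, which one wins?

Fatima

Voters preferring Jonas to Fatima: 0; preferring Fatima to Jonas: 96.
Fatima wins the head-to-head.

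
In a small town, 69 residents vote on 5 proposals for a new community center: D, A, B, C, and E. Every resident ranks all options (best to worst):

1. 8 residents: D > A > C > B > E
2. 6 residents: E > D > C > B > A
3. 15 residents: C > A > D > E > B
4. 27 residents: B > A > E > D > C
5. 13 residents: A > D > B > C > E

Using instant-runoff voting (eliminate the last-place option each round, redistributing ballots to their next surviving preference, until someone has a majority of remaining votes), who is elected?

D

Round 1: D 8, A 13, B 27, C 15, E 6. Eliminate E.
Round 2: D 14, A 13, B 27, C 15. Eliminate A.
Round 3: D 27, B 27, C 15. Eliminate C.
Round 4: D 42, B 27. D has a majority.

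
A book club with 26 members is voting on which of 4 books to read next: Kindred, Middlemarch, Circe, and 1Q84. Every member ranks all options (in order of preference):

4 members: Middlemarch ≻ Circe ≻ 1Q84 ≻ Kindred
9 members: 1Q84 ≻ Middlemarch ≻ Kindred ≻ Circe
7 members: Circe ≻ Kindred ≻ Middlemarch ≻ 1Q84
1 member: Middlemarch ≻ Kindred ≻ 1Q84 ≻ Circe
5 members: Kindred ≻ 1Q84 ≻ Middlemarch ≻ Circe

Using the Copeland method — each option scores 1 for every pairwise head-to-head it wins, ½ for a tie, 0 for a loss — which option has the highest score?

Kindred: beats Circe; ties 1Q84; loses to Middlemarch → score 1.5.
Middlemarch: beats Kindred and Circe; loses to 1Q84 → score 2.
Circe: loses to Kindred, Middlemarch, and 1Q84 → score 0.
1Q84: beats Middlemarch and Circe; ties Kindred → score 2.5.
1Q84 has the best pairwise record.

1Q84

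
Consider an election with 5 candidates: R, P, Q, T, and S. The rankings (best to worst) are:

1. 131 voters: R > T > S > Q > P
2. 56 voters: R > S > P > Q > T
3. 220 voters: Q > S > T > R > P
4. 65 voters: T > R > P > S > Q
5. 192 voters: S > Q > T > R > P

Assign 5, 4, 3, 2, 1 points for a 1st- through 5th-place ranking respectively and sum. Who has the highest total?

S

R: 131·5 + 56·5 + 220·2 + 65·4 + 192·2 = 2019
P: 131·1 + 56·3 + 220·1 + 65·3 + 192·1 = 906
Q: 131·2 + 56·2 + 220·5 + 65·1 + 192·4 = 2307
T: 131·4 + 56·1 + 220·3 + 65·5 + 192·3 = 2141
S: 131·3 + 56·4 + 220·4 + 65·2 + 192·5 = 2587
S has the highest Borda score (2587).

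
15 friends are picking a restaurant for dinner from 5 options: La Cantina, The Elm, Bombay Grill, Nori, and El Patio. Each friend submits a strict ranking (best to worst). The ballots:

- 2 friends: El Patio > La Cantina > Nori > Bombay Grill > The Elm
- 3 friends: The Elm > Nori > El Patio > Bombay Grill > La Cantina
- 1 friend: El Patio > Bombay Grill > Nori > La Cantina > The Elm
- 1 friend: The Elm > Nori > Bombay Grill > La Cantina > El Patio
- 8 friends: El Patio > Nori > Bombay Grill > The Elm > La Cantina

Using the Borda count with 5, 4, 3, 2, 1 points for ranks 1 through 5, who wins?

El Patio

La Cantina: 2·4 + 3·1 + 1·2 + 1·2 + 8·1 = 23
The Elm: 2·1 + 3·5 + 1·1 + 1·5 + 8·2 = 39
Bombay Grill: 2·2 + 3·2 + 1·4 + 1·3 + 8·3 = 41
Nori: 2·3 + 3·4 + 1·3 + 1·4 + 8·4 = 57
El Patio: 2·5 + 3·3 + 1·5 + 1·1 + 8·5 = 65
El Patio has the highest Borda score (65).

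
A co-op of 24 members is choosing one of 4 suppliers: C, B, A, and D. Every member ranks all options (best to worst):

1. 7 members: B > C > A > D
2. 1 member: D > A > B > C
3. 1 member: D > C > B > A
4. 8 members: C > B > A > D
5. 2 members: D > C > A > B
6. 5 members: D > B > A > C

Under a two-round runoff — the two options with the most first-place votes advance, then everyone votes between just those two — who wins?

C

Round 1 first-place votes: C 8, B 7, A 0, D 9.
D and C advance.
Runoff: D is preferred to C by 9 voters; C by 15.
C wins the runoff.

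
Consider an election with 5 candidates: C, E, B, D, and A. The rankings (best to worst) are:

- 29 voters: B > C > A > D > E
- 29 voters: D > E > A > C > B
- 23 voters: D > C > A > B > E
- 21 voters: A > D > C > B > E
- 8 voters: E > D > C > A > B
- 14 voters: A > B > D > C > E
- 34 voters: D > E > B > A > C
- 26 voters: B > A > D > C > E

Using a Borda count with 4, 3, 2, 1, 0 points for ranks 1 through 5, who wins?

D

C: 29·3 + 29·1 + 23·3 + 21·2 + 8·2 + 14·1 + 34·0 + 26·1 = 283
E: 29·0 + 29·3 + 23·0 + 21·0 + 8·4 + 14·0 + 34·3 + 26·0 = 221
B: 29·4 + 29·0 + 23·1 + 21·1 + 8·0 + 14·3 + 34·2 + 26·4 = 374
D: 29·1 + 29·4 + 23·4 + 21·3 + 8·3 + 14·2 + 34·4 + 26·2 = 540
A: 29·2 + 29·2 + 23·2 + 21·4 + 8·1 + 14·4 + 34·1 + 26·3 = 422
D has the highest Borda score (540).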